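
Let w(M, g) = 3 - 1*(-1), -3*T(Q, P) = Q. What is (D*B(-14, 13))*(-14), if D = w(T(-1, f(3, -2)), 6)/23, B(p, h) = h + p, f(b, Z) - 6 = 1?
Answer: 56/23 ≈ 2.4348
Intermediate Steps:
f(b, Z) = 7 (f(b, Z) = 6 + 1 = 7)
T(Q, P) = -Q/3
w(M, g) = 4 (w(M, g) = 3 + 1 = 4)
D = 4/23 ≈ 0.17391
(D*B(-14, 13))*(-14) = (4*(13 - 14)/23)*(-14) = ((4/23)*(-1))*(-14) = -4/23*(-14) = 56/23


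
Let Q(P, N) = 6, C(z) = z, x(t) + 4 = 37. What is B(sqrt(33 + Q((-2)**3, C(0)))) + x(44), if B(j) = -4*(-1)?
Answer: 37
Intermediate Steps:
x(t) = 33 (x(t) = -4 + 37 = 33)
B(j) = 4
B(sqrt(33 + Q((-2)**3, C(0)))) + x(44) = 4 + 33 = 37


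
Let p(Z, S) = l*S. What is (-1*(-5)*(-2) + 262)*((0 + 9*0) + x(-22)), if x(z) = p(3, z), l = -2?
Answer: 11088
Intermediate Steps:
p(Z, S) = -2*S
x(z) = -2*z
(-1*(-5)*(-2) + 262)*((0 + 9*0) + x(-22)) = (-1*(-5)*(-2) + 262)*((0 + 9*0) - 2*(-22)) = (5*(-2) + 262)*((0 + 0) + 44) = (-10 + 262)*(0 + 44) = 252*44 = 11088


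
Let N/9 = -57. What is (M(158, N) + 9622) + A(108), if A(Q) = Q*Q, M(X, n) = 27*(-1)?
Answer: 21259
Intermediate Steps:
N = -513 (N = 9*(-57) = -513)
M(X, n) = -27
A(Q) = Q²
(M(158, N) + 9622) + A(108) = (-27 + 9622) + 108² = 9595 + 11664 = 21259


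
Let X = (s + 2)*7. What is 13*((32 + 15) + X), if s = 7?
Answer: 1430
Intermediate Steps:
X = 63 (X = (7 + 2)*7 = 9*7 = 63)
13*((32 + 15) + X) = 13*((32 + 15) + 63) = 13*(47 + 63) = 13*110 = 1430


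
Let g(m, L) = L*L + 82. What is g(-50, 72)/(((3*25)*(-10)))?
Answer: -2633/375 ≈ -7.0213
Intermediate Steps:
g(m, L) = 82 + L**2 (g(m, L) = L**2 + 82 = 82 + L**2)
g(-50, 72)/(((3*25)*(-10))) = (82 + 72**2)/(((3*25)*(-10))) = (82 + 5184)/((75*(-10))) = 5266/(-750) = 5266*(-1/750) = -2633/375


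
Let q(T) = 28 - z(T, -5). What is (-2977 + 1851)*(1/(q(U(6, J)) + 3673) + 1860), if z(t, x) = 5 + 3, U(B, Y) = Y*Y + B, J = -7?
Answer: -7734472606/3693 ≈ -2.0944e+6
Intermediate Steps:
U(B, Y) = B + Y² (U(B, Y) = Y² + B = B + Y²)
z(t, x) = 8
q(T) = 20 (q(T) = 28 - 1*8 = 28 - 8 = 20)
(-2977 + 1851)*(1/(q(U(6, J)) + 3673) + 1860) = (-2977 + 1851)*(1/(20 + 3673) + 1860) = -1126*(1/3693 + 1860) = -1126*6868981/3693 = -7734472606/3693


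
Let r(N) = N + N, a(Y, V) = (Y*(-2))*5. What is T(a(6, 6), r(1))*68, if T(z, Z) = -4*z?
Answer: 16320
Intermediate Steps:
a(Y, V) = -10*Y (a(Y, V) = -2*Y*5 = -10*Y)
r(N) = 2*N
T(a(6, 6), r(1))*68 = -(-40)*6*68 = -4*(-60)*68 = 240*68 = 16320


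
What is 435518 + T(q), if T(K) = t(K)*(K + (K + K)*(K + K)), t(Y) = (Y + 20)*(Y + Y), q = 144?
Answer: 3924847934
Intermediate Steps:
t(Y) = 2*Y*(20 + Y) (t(Y) = (20 + Y)*(2*Y) = 2*Y*(20 + Y))
T(K) = 2*K*(20 + K)*(K + 4*K**2) (T(K) = (2*K*(20 + K))*(K + (K + K)*(K + K)) = (2*K*(20 + K))*(K + (2*K)*(2*K)) = (2*K*(20 + K))*(K + 4*K**2) = 2*K*(20 + K)*(K + 4*K**2))
435518 + T(q) = 435518 + 2*144**2*(1 + 4*144)*(20 + 144) = 435518 + 2*20736*(1 + 576)*164 = 435518 + 2*20736*577*164 = 435518 + 3924412416 = 3924847934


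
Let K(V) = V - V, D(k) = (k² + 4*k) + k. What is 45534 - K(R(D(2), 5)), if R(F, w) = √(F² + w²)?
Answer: 45534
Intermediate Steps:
D(k) = k² + 5*k
K(V) = 0
45534 - K(R(D(2), 5)) = 45534 - 1*0 = 45534 + 0 = 45534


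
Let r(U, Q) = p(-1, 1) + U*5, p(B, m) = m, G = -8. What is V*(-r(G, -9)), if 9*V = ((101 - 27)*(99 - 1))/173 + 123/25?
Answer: 2633527/12975 ≈ 202.97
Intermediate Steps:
r(U, Q) = 1 + 5*U (r(U, Q) = 1 + U*5 = 1 + 5*U)
V = 202579/38925 (V = (((101 - 27)*(99 - 1))/173 + 123/25)/9 = ((74*98)*(1/173) + 123*(1/25))/9 = (7252*(1/173) + 123/25)/9 = (7252/173 + 123/25)/9 = (⅑)*(202579/4325) = 202579/38925 ≈ 5.2043)
V*(-r(G, -9)) = 202579*(-(1 + 5*(-8)))/38925 = 202579*(-(1 - 40))/38925 = 202579*(-1*(-39))/38925 = (202579/38925)*39 = 2633527/12975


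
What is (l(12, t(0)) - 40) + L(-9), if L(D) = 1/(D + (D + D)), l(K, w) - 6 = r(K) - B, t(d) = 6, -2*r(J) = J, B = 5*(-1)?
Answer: -946/27 ≈ -35.037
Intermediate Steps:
B = -5
r(J) = -J/2
l(K, w) = 11 - K/2 (l(K, w) = 6 + (-K/2 - 1*(-5)) = 6 + (-K/2 + 5) = 6 + (5 - K/2) = 11 - K/2)
L(D) = 1/(3*D) (L(D) = 1/(D + 2*D) = 1/(3*D))
(l(12, t(0)) - 40) + L(-9) = ((11 - ½*12) - 40) + (⅓)/(-9) = ((11 - 6) - 40) + (⅓)*(-⅑) = (5 - 40) - 1/27 = -35 - 1/27 = -946/27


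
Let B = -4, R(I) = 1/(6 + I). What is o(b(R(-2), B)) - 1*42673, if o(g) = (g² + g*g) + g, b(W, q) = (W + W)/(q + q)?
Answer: -5462151/128 ≈ -42673.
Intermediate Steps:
b(W, q) = W/q (b(W, q) = (2*W)/((2*q)) = (2*W)*(1/(2*q)) = W/q)
o(g) = g + 2*g² (o(g) = (g² + g²) + g = 2*g² + g = g + 2*g²)
o(b(R(-2), B)) - 1*42673 = (1/((6 - 2)*(-4)))*(1 + 2*(1/((6 - 2)*(-4)))) - 1*42673 = (-¼/4)*(1 + 2*(-¼/4)) - 42673 = ((¼)*(-¼))*(1 + 2*((¼)*(-¼))) - 42673 = -(1 + 2*(-1/16))/16 - 42673 = -(1 - ⅛)/16 - 42673 = -1/16*7/8 - 42673 = -7/128 - 42673 = -5462151/128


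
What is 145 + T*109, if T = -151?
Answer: -16314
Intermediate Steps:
145 + T*109 = 145 - 151*109 = 145 - 16459 = -16314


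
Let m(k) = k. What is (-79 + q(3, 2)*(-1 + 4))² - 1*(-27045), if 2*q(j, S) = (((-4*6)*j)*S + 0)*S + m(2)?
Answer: 285109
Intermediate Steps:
q(j, S) = 1 - 12*j*S² (q(j, S) = ((((-4*6)*j)*S + 0)*S + 2)/2 = (((-24*j)*S + 0)*S + 2)/2 = ((-24*S*j + 0)*S + 2)/2 = ((-24*S*j)*S + 2)/2 = (-24*j*S² + 2)/2 = (2 - 24*j*S²)/2 = 1 - 12*j*S²)
(-79 + q(3, 2)*(-1 + 4))² - 1*(-27045) = (-79 + (1 - 12*3*2²)*(-1 + 4))² - 1*(-27045) = (-79 + (1 - 12*3*4)*3)² + 27045 = (-79 + (1 - 144)*3)² + 27045 = (-79 - 143*3)² + 27045 = (-79 - 429)² + 27045 = (-508)² + 27045 = 258064 + 27045 = 285109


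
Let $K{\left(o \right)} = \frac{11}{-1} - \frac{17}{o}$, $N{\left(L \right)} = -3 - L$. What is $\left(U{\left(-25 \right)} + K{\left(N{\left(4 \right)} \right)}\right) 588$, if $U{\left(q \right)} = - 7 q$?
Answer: $97860$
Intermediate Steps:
$K{\left(o \right)} = -11 - \frac{17}{o}$ ($K{\left(o \right)} = 11 \left(-1\right) - \frac{17}{o} = -11 - \frac{17}{o}$)
$\left(U{\left(-25 \right)} + K{\left(N{\left(4 \right)} \right)}\right) 588 = \left(\left(-7\right) \left(-25\right) - \left(11 + \frac{17}{-3 - 4}\right)\right) 588 = \left(175 - \left(11 + \frac{17}{-3 - 4}\right)\right) 588 = \left(175 - \left(11 + \frac{17}{-7}\right)\right) 588 = \left(175 - \frac{60}{7}\right) 588 = \frac{1165}{7} \cdot 588 = 97860$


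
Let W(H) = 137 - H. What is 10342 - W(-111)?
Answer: 10094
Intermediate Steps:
10342 - W(-111) = 10342 - (137 - 1*(-111)) = 10342 - (137 + 111) = 10342 - 1*248 = 10342 - 248 = 10094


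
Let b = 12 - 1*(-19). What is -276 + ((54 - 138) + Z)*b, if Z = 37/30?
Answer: -85253/30 ≈ -2841.8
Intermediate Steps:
b = 31 (b = 12 + 19 = 31)
Z = 37/30 (Z = 37*(1/30) = 37/30 ≈ 1.2333)
-276 + ((54 - 138) + Z)*b = -276 + ((54 - 138) + 37/30)*31 = -276 + (-84 + 37/30)*31 = -276 - 2483/30*31 = -276 - 76973/30 = -85253/30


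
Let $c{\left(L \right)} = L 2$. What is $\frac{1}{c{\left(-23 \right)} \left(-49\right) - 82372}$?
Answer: $- \frac{1}{80118} \approx -1.2482 \cdot 10^{-5}$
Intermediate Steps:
$c{\left(L \right)} = 2 L$
$\frac{1}{c{\left(-23 \right)} \left(-49\right) - 82372} = \frac{1}{2 \left(-23\right) \left(-49\right) - 82372} = \frac{1}{\left(-46\right) \left(-49\right) - 82372} = \frac{1}{2254 - 82372} = \frac{1}{-80118} = - \frac{1}{80118}$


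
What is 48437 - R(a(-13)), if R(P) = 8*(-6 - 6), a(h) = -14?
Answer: 48533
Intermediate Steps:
R(P) = -96 (R(P) = 8*(-12) = -96)
48437 - R(a(-13)) = 48437 - 1*(-96) = 48437 + 96 = 48533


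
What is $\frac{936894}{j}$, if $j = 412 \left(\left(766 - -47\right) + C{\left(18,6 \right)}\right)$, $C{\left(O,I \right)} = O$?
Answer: $\frac{156149}{57062} \approx 2.7365$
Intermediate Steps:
$j = 342372$ ($j = 412 \left(\left(766 - -47\right) + 18\right) = 412 \left(\left(766 + 47\right) + 18\right) = 412 \left(813 + 18\right) = 412 \cdot 831 = 342372$)
$\frac{936894}{j} = \frac{936894}{342372} = 936894 \cdot \frac{1}{342372} = \frac{156149}{57062}$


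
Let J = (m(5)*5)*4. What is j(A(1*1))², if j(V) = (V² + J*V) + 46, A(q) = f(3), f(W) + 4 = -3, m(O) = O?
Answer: 366025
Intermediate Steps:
J = 100 (J = (5*5)*4 = 25*4 = 100)
f(W) = -7 (f(W) = -4 - 3 = -7)
A(q) = -7
j(V) = 46 + V² + 100*V (j(V) = (V² + 100*V) + 46 = 46 + V² + 100*V)
j(A(1*1))² = (46 + (-7)² + 100*(-7))² = (46 + 49 - 700)² = (-605)² = 366025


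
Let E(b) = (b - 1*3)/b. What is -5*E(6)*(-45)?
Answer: 225/2 ≈ 112.50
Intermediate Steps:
E(b) = (-3 + b)/b (E(b) = (b - 3)/b = (-3 + b)/b)
-5*E(6)*(-45) = -5*(-3 + 6)/6*(-45) = -5*3/6*(-45) = -5*½*(-45) = -5/2*(-45) = 225/2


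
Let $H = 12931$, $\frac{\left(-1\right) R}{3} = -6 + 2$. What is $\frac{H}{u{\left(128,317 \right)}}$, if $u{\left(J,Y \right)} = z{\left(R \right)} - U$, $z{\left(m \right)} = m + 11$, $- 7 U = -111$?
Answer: $\frac{90517}{50} \approx 1810.3$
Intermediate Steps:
$R = 12$ ($R = - 3 \left(-6 + 2\right) = \left(-3\right) \left(-4\right) = 12$)
$U = \frac{111}{7}$ ($U = \left(- \frac{1}{7}\right) \left(-111\right) = \frac{111}{7} \approx 15.857$)
$z{\left(m \right)} = 11 + m$
$u{\left(J,Y \right)} = \frac{50}{7}$ ($u{\left(J,Y \right)} = \left(11 + 12\right) - \frac{111}{7} = 23 - \frac{111}{7} = \frac{50}{7}$)
$\frac{H}{u{\left(128,317 \right)}} = \frac{12931}{\frac{50}{7}} = 12931 \cdot \frac{7}{50} = \frac{90517}{50}$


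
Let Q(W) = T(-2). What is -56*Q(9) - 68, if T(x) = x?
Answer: 44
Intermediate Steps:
Q(W) = -2
-56*Q(9) - 68 = -56*(-2) - 68 = 112 - 68 = 44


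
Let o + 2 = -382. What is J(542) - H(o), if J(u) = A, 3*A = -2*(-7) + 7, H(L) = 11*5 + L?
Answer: 336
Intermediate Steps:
o = -384 (o = -2 - 382 = -384)
H(L) = 55 + L
A = 7 (A = (-2*(-7) + 7)/3 = (14 + 7)/3 = (⅓)*21 = 7)
J(u) = 7
J(542) - H(o) = 7 - (55 - 384) = 7 - 1*(-329) = 7 + 329 = 336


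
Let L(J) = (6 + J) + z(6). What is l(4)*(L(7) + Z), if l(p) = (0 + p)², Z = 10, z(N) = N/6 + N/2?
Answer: 432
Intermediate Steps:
z(N) = 2*N/3 (z(N) = N*(⅙) + N*(½) = N/6 + N/2 = 2*N/3)
l(p) = p²
L(J) = 10 + J (L(J) = (6 + J) + (⅔)*6 = (6 + J) + 4 = 10 + J)
l(4)*(L(7) + Z) = 4²*((10 + 7) + 10) = 16*(17 + 10) = 16*27 = 432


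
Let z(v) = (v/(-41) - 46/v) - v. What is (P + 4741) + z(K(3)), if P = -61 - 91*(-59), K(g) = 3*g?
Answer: 3702793/369 ≈ 10035.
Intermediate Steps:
P = 5308 (P = -61 + 5369 = 5308)
z(v) = -46/v - 42*v/41 (z(v) = (v*(-1/41) - 46/v) - v = (-v/41 - 46/v) - v = (-46/v - v/41) - v = -46/v - 42*v/41)
(P + 4741) + z(K(3)) = (5308 + 4741) + (-46/(3*3) - 126*3/41) = 10049 + (-46/9 - 42/41*9) = 10049 + (-46*⅑ - 378/41) = 10049 + (-46/9 - 378/41) = 10049 - 5288/369 = 3702793/369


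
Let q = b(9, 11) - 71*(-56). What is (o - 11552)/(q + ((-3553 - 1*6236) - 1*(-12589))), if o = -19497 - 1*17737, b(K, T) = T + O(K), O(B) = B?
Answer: -24393/3398 ≈ -7.1786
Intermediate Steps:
b(K, T) = K + T (b(K, T) = T + K = K + T)
o = -37234 (o = -19497 - 17737 = -37234)
q = 3996 (q = (9 + 11) - 71*(-56) = 20 + 3976 = 3996)
(o - 11552)/(q + ((-3553 - 1*6236) - 1*(-12589))) = (-37234 - 11552)/(3996 + ((-3553 - 1*6236) - 1*(-12589))) = -48786/(3996 + ((-3553 - 6236) + 12589)) = -48786/(3996 + (-9789 + 12589)) = -48786/(3996 + 2800) = -48786/6796 = -48786*1/6796 = -24393/3398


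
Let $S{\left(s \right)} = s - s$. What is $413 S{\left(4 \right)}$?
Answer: $0$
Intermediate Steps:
$S{\left(s \right)} = 0$
$413 S{\left(4 \right)} = 413 \cdot 0 = 0$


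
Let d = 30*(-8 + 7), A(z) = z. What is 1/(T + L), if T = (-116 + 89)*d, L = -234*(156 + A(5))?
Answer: -1/36864 ≈ -2.7127e-5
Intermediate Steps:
L = -37674 (L = -234*(156 + 5) = -234*161 = -37674)
d = -30 (d = 30*(-1) = -30)
T = 810 (T = (-116 + 89)*(-30) = -27*(-30) = 810)
1/(T + L) = 1/(810 - 37674) = 1/(-36864) = -1/36864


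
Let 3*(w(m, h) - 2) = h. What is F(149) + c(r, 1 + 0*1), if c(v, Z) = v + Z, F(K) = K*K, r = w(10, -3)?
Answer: 22203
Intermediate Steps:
w(m, h) = 2 + h/3
r = 1 (r = 2 + (⅓)*(-3) = 2 - 1 = 1)
F(K) = K²
c(v, Z) = Z + v
F(149) + c(r, 1 + 0*1) = 149² + ((1 + 0*1) + 1) = 22201 + ((1 + 0) + 1) = 22201 + (1 + 1) = 22201 + 2 = 22203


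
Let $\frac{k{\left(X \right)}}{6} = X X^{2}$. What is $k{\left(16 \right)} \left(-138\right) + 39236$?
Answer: $-3352252$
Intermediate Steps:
$k{\left(X \right)} = 6 X^{3}$ ($k{\left(X \right)} = 6 X X^{2} = 6 X^{3}$)
$k{\left(16 \right)} \left(-138\right) + 39236 = 6 \cdot 16^{3} \left(-138\right) + 39236 = 6 \cdot 4096 \left(-138\right) + 39236 = 24576 \left(-138\right) + 39236 = -3391488 + 39236 = -3352252$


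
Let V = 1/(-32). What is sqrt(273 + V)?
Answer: sqrt(17470)/8 ≈ 16.522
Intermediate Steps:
V = -1/32 ≈ -0.031250
sqrt(273 + V) = sqrt(273 - 1/32) = sqrt(8735/32) = sqrt(17470)/8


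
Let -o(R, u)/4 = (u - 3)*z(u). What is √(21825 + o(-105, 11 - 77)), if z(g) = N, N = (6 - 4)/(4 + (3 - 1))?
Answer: √21917 ≈ 148.04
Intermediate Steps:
N = ⅓ (N = 2/(4 + 2) = 2/6 = 2*(⅙) = ⅓ ≈ 0.33333)
z(g) = ⅓
o(R, u) = 4 - 4*u/3 (o(R, u) = -4*(u - 3)/3 = -4*(-3 + u)/3 = -4*(-1 + u/3) = 4 - 4*u/3)
√(21825 + o(-105, 11 - 77)) = √(21825 + (4 - 4*(11 - 77)/3)) = √(21825 + (4 - 4/3*(-66))) = √(21825 + (4 + 88)) = √(21825 + 92) = √21917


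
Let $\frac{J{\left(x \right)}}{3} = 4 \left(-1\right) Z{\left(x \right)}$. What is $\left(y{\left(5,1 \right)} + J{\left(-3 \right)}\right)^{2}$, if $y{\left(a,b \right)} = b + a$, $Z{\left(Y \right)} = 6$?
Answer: $4356$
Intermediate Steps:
$J{\left(x \right)} = -72$ ($J{\left(x \right)} = 3 \cdot 4 \left(-1\right) 6 = 3 \left(\left(-4\right) 6\right) = 3 \left(-24\right) = -72$)
$y{\left(a,b \right)} = a + b$
$\left(y{\left(5,1 \right)} + J{\left(-3 \right)}\right)^{2} = \left(\left(5 + 1\right) - 72\right)^{2} = \left(6 - 72\right)^{2} = \left(-66\right)^{2} = 4356$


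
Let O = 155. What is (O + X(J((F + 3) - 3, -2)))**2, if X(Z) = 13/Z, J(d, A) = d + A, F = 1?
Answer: 20164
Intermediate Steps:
J(d, A) = A + d
(O + X(J((F + 3) - 3, -2)))**2 = (155 + 13/(-2 + ((1 + 3) - 3)))**2 = (155 + 13/(-2 + (4 - 3)))**2 = (155 + 13/(-2 + 1))**2 = (155 + 13/(-1))**2 = (155 + 13*(-1))**2 = (155 - 13)**2 = 142**2 = 20164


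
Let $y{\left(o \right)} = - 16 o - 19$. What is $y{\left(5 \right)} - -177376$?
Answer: $177277$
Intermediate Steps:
$y{\left(o \right)} = -19 - 16 o$
$y{\left(5 \right)} - -177376 = \left(-19 - 80\right) - -177376 = \left(-19 - 80\right) + 177376 = -99 + 177376 = 177277$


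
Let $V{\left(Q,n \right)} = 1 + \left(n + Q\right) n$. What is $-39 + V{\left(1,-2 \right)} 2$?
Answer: $-33$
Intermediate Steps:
$V{\left(Q,n \right)} = 1 + n \left(Q + n\right)$ ($V{\left(Q,n \right)} = 1 + \left(Q + n\right) n = 1 + n \left(Q + n\right)$)
$-39 + V{\left(1,-2 \right)} 2 = -39 + \left(1 + \left(-2\right)^{2} + 1 \left(-2\right)\right) 2 = -39 + \left(1 + 4 - 2\right) 2 = -39 + 3 \cdot 2 = -39 + 6 = -33$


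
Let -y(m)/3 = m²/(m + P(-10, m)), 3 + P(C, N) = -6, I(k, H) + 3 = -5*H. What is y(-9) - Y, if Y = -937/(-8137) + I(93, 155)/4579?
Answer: 1010081847/74518646 ≈ 13.555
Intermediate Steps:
I(k, H) = -3 - 5*H
P(C, N) = -9 (P(C, N) = -3 - 6 = -9)
y(m) = -3*m²/(-9 + m) (y(m) = -3*m²/(m - 9) = -3*m²/(-9 + m))
Y = -2040063/37259323 (Y = -937/(-8137) + (-3 - 5*155)/4579 = -937*(-1/8137) + (-3 - 775)*(1/4579) = 937/8137 - 778*1/4579 = 937/8137 - 778/4579 = -2040063/37259323 ≈ -0.054753)
y(-9) - Y = -3*(-9)²/(-9 - 9) - 1*(-2040063/37259323) = -3*81/(-18) + 2040063/37259323 = -3*81*(-1/18) + 2040063/37259323 = 27/2 + 2040063/37259323 = 1010081847/74518646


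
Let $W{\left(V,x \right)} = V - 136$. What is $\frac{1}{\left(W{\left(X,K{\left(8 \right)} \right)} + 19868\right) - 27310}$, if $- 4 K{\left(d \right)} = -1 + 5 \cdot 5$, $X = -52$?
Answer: $- \frac{1}{7630} \approx -0.00013106$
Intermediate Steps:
$K{\left(d \right)} = -6$ ($K{\left(d \right)} = - \frac{-1 + 5 \cdot 5}{4} = - \frac{-1 + 25}{4} = \left(- \frac{1}{4}\right) 24 = -6$)
$W{\left(V,x \right)} = -136 + V$
$\frac{1}{\left(W{\left(X,K{\left(8 \right)} \right)} + 19868\right) - 27310} = \frac{1}{\left(\left(-136 - 52\right) + 19868\right) - 27310} = \frac{1}{\left(-188 + 19868\right) - 27310} = \frac{1}{19680 - 27310} = \frac{1}{-7630} = - \frac{1}{7630}$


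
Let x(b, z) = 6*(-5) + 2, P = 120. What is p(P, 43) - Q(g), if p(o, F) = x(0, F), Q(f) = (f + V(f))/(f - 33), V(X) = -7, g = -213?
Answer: -3554/123 ≈ -28.894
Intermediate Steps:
x(b, z) = -28 (x(b, z) = -30 + 2 = -28)
Q(f) = (-7 + f)/(-33 + f) (Q(f) = (f - 7)/(f - 33) = (-7 + f)/(-33 + f))
p(o, F) = -28
p(P, 43) - Q(g) = -28 - (-7 - 213)/(-33 - 213) = -28 - (-220)/(-246) = -28 - (-1)*(-220)/246 = -28 - 1*110/123 = -28 - 110/123 = -3554/123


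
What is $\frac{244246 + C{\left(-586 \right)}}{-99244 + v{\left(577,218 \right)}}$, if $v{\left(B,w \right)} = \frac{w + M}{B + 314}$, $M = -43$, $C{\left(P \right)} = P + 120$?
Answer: $- \frac{217207980}{88426229} \approx -2.4564$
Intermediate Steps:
$C{\left(P \right)} = 120 + P$
$v{\left(B,w \right)} = \frac{-43 + w}{314 + B}$ ($v{\left(B,w \right)} = \frac{w - 43}{B + 314} = \frac{-43 + w}{314 + B}$)
$\frac{244246 + C{\left(-586 \right)}}{-99244 + v{\left(577,218 \right)}} = \frac{244246 + \left(120 - 586\right)}{-99244 + \frac{-43 + 218}{314 + 577}} = \frac{244246 - 466}{-99244 + \frac{1}{891} \cdot 175} = \frac{243780}{-99244 + \frac{1}{891} \cdot 175} = \frac{243780}{-99244 + \frac{175}{891}} = \frac{243780}{- \frac{88426229}{891}} = 243780 \left(- \frac{891}{88426229}\right) = - \frac{217207980}{88426229}$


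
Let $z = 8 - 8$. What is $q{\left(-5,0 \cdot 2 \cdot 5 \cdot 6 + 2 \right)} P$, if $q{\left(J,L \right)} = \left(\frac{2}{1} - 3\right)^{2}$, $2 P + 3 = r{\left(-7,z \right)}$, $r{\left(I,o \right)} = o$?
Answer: $- \frac{3}{2} \approx -1.5$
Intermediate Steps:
$z = 0$ ($z = 8 - 8 = 0$)
$P = - \frac{3}{2}$ ($P = - \frac{3}{2} + \frac{1}{2} \cdot 0 = - \frac{3}{2} + 0 = - \frac{3}{2} \approx -1.5$)
$q{\left(J,L \right)} = 1$ ($q{\left(J,L \right)} = \left(2 \cdot 1 - 3\right)^{2} = \left(2 - 3\right)^{2} = \left(-1\right)^{2} = 1$)
$q{\left(-5,0 \cdot 2 \cdot 5 \cdot 6 + 2 \right)} P = 1 \left(- \frac{3}{2}\right) = - \frac{3}{2}$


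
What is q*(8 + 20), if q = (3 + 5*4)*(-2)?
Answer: -1288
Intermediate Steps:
q = -46 (q = (3 + 20)*(-2) = 23*(-2) = -46)
q*(8 + 20) = -46*(8 + 20) = -46*28 = -1288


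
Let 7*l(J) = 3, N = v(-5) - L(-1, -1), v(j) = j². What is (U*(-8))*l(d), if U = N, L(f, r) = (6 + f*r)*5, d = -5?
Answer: 240/7 ≈ 34.286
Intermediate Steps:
L(f, r) = 30 + 5*f*r
N = -10 (N = (-5)² - (30 + 5*(-1)*(-1)) = 25 - (30 + 5) = 25 - 1*35 = 25 - 35 = -10)
l(J) = 3/7 (l(J) = (⅐)*3 = 3/7)
U = -10
(U*(-8))*l(d) = -10*(-8)*(3/7) = 80*(3/7) = 240/7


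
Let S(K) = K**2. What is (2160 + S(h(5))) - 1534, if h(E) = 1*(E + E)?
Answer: 726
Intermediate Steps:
h(E) = 2*E (h(E) = 1*(2*E) = 2*E)
(2160 + S(h(5))) - 1534 = (2160 + (2*5)**2) - 1534 = (2160 + 10**2) - 1534 = (2160 + 100) - 1534 = 2260 - 1534 = 726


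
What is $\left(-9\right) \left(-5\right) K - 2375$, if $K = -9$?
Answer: $-2780$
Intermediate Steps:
$\left(-9\right) \left(-5\right) K - 2375 = \left(-9\right) \left(-5\right) \left(-9\right) - 2375 = 45 \left(-9\right) - 2375 = -405 - 2375 = -2780$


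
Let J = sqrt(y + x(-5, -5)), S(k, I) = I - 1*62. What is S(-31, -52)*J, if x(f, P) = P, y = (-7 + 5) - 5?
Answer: -228*I*sqrt(3) ≈ -394.91*I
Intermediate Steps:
y = -7 (y = -2 - 5 = -7)
S(k, I) = -62 + I (S(k, I) = I - 62 = -62 + I)
J = 2*I*sqrt(3) (J = sqrt(-7 - 5) = sqrt(-12) = 2*I*sqrt(3) ≈ 3.4641*I)
S(-31, -52)*J = (-62 - 52)*(2*I*sqrt(3)) = -228*I*sqrt(3)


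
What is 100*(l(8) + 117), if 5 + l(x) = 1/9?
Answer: 100900/9 ≈ 11211.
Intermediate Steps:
l(x) = -44/9 (l(x) = -5 + 1/9 = -44/9)
100*(l(8) + 117) = 100*(-44/9 + 117) = 100*(1009/9) = 100900/9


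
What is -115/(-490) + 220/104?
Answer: 1497/637 ≈ 2.3501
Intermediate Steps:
-115/(-490) + 220/104 = -115*(-1/490) + 220*(1/104) = 23/98 + 55/26 = 1497/637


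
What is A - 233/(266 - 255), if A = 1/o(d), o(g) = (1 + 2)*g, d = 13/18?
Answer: -2963/143 ≈ -20.720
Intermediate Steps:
d = 13/18 (d = 13*(1/18) = 13/18 ≈ 0.72222)
o(g) = 3*g
A = 6/13 (A = 1/(3*(13/18)) = 1/(13/6) = 6/13 ≈ 0.46154)
A - 233/(266 - 255) = 6/13 - 233/(266 - 255) = 6/13 - 233/11 = -2963/143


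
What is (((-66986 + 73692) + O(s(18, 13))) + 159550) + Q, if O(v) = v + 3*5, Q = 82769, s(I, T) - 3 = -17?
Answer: 249026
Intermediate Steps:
s(I, T) = -14 (s(I, T) = 3 - 17 = -14)
O(v) = 15 + v (O(v) = v + 15 = 15 + v)
(((-66986 + 73692) + O(s(18, 13))) + 159550) + Q = (((-66986 + 73692) + (15 - 14)) + 159550) + 82769 = ((6706 + 1) + 159550) + 82769 = (6707 + 159550) + 82769 = 166257 + 82769 = 249026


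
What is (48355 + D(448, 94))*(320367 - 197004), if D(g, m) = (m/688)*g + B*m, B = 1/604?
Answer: 77562625319145/12986 ≈ 5.9728e+9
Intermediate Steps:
B = 1/604 ≈ 0.0016556
D(g, m) = m/604 + g*m/688 (D(g, m) = (m/688)*g + m/604 = g*m/688 + m/604 = m/604 + g*m/688)
(48355 + D(448, 94))*(320367 - 197004) = (48355 + (1/103888)*94*(172 + 151*448))*(320367 - 197004) = (48355 + (1/103888)*94*(172 + 67648))*123363 = (48355 + (1/103888)*94*67820)*123363 = (48355 + 796885/12986)*123363 = (628734915/12986)*123363 = 77562625319145/12986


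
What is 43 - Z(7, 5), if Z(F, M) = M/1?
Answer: 38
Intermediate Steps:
Z(F, M) = M (Z(F, M) = M*1 = M)
43 - Z(7, 5) = 43 - 1*5 = 43 - 5 = 38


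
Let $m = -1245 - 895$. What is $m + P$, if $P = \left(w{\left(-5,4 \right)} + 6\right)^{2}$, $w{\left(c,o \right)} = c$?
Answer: $-2139$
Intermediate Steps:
$m = -2140$ ($m = -1245 - 895 = -2140$)
$P = 1$ ($P = \left(-5 + 6\right)^{2} = 1^{2} = 1$)
$m + P = -2140 + 1 = -2139$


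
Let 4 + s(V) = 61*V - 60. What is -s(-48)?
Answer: 2992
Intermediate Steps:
s(V) = -64 + 61*V (s(V) = -4 + (61*V - 60) = -4 + (-60 + 61*V) = -64 + 61*V)
-s(-48) = -(-64 + 61*(-48)) = -(-64 - 2928) = -1*(-2992) = 2992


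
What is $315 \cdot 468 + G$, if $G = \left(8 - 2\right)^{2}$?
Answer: $147456$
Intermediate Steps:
$G = 36$ ($G = 6^{2} = 36$)
$315 \cdot 468 + G = 315 \cdot 468 + 36 = 147420 + 36 = 147456$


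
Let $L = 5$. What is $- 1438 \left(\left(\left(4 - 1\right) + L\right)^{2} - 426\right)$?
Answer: $520556$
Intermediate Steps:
$- 1438 \left(\left(\left(4 - 1\right) + L\right)^{2} - 426\right) = - 1438 \left(\left(\left(4 - 1\right) + 5\right)^{2} - 426\right) = - 1438 \left(\left(3 + 5\right)^{2} - 426\right) = - 1438 \left(8^{2} - 426\right) = - 1438 \left(64 - 426\right) = \left(-1438\right) \left(-362\right) = 520556$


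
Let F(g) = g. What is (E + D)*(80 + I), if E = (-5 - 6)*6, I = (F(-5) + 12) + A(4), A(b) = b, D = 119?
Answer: 4823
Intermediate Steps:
I = 11 (I = (-5 + 12) + 4 = 7 + 4 = 11)
E = -66 (E = -11*6 = -66)
(E + D)*(80 + I) = (-66 + 119)*(80 + 11) = 53*91 = 4823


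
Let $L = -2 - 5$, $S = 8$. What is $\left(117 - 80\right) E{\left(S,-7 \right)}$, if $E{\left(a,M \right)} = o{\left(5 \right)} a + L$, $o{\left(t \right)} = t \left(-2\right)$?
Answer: $-3219$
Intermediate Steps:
$o{\left(t \right)} = - 2 t$
$L = -7$ ($L = -2 - 5 = -7$)
$E{\left(a,M \right)} = -7 - 10 a$ ($E{\left(a,M \right)} = \left(-2\right) 5 a - 7 = - 10 a - 7 = -7 - 10 a$)
$\left(117 - 80\right) E{\left(S,-7 \right)} = \left(117 - 80\right) \left(-7 - 80\right) = 37 \left(-7 - 80\right) = 37 \left(-87\right) = -3219$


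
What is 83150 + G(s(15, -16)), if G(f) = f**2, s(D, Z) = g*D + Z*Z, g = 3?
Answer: 173751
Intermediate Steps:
s(D, Z) = Z**2 + 3*D (s(D, Z) = 3*D + Z*Z = 3*D + Z**2 = Z**2 + 3*D)
83150 + G(s(15, -16)) = 83150 + ((-16)**2 + 3*15)**2 = 83150 + (256 + 45)**2 = 83150 + 301**2 = 83150 + 90601 = 173751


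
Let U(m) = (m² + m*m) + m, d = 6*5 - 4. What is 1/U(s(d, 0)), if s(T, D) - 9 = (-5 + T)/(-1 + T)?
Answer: 625/127182 ≈ 0.0049142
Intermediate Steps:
d = 26 (d = 30 - 4 = 26)
s(T, D) = 9 + (-5 + T)/(-1 + T)
U(m) = m + 2*m² (U(m) = (m² + m²) + m = 2*m² + m = m + 2*m²)
1/U(s(d, 0)) = 1/((2*(-7 + 5*26)/(-1 + 26))*(1 + 2*(2*(-7 + 5*26)/(-1 + 26)))) = 1/((2*(-7 + 130)/25)*(1 + 2*(2*(-7 + 130)/25))) = 1/((2*(1/25)*123)*(1 + 2*(2*(1/25)*123))) = 1/(246*(1 + 2*(246/25))/25) = 1/(246*(1 + 492/25)/25) = 1/((246/25)*(517/25)) = 1/(127182/625) = 625/127182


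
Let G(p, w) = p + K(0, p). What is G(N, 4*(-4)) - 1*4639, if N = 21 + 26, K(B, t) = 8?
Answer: -4584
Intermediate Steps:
N = 47
G(p, w) = 8 + p (G(p, w) = p + 8 = 8 + p)
G(N, 4*(-4)) - 1*4639 = (8 + 47) - 1*4639 = 55 - 4639 = -4584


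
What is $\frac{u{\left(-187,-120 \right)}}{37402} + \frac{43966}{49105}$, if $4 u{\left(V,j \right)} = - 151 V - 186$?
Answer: $\frac{7955109683}{7346500840} \approx 1.0828$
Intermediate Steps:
$u{\left(V,j \right)} = - \frac{93}{2} - \frac{151 V}{4}$ ($u{\left(V,j \right)} = \frac{- 151 V - 186}{4} = \frac{-186 - 151 V}{4} = - \frac{93}{2} - \frac{151 V}{4}$)
$\frac{u{\left(-187,-120 \right)}}{37402} + \frac{43966}{49105} = \frac{- \frac{93}{2} - - \frac{28237}{4}}{37402} + \frac{43966}{49105} = \left(- \frac{93}{2} + \frac{28237}{4}\right) \frac{1}{37402} + 43966 \cdot \frac{1}{49105} = \frac{28051}{4} \cdot \frac{1}{37402} + \frac{43966}{49105} = \frac{28051}{149608} + \frac{43966}{49105} = \frac{7955109683}{7346500840}$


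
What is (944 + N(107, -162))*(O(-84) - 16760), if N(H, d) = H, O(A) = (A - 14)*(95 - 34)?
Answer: -23897638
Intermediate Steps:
O(A) = -854 + 61*A (O(A) = (-14 + A)*61 = -854 + 61*A)
(944 + N(107, -162))*(O(-84) - 16760) = (944 + 107)*((-854 + 61*(-84)) - 16760) = 1051*((-854 - 5124) - 16760) = 1051*(-5978 - 16760) = 1051*(-22738) = -23897638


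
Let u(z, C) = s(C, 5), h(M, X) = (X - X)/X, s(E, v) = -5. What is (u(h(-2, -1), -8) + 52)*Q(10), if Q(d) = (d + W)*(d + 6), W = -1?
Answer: 6768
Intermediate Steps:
Q(d) = (-1 + d)*(6 + d) (Q(d) = (d - 1)*(d + 6) = (-1 + d)*(6 + d))
h(M, X) = 0 (h(M, X) = 0/X = 0)
u(z, C) = -5
(u(h(-2, -1), -8) + 52)*Q(10) = (-5 + 52)*(-6 + 10² + 5*10) = 47*(-6 + 100 + 50) = 47*144 = 6768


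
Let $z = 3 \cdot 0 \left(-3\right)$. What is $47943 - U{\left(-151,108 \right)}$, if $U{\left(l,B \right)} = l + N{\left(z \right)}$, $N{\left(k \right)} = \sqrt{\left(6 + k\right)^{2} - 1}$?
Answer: $48094 - \sqrt{35} \approx 48088.0$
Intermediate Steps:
$z = 0$ ($z = 0 \left(-3\right) = 0$)
$N{\left(k \right)} = \sqrt{-1 + \left(6 + k\right)^{2}}$
$U{\left(l,B \right)} = l + \sqrt{35}$ ($U{\left(l,B \right)} = l + \sqrt{-1 + \left(6 + 0\right)^{2}} = l + \sqrt{-1 + 6^{2}} = l + \sqrt{-1 + 36} = l + \sqrt{35}$)
$47943 - U{\left(-151,108 \right)} = 47943 - \left(-151 + \sqrt{35}\right) = 47943 + \left(151 - \sqrt{35}\right) = 48094 - \sqrt{35}$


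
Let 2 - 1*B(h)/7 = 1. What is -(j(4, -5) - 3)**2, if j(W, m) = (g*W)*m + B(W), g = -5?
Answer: -10816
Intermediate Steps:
B(h) = 7 (B(h) = 14 - 7*1 = 14 - 7 = 7)
j(W, m) = 7 - 5*W*m (j(W, m) = (-5*W)*m + 7 = -5*W*m + 7 = 7 - 5*W*m)
-(j(4, -5) - 3)**2 = -((7 - 5*4*(-5)) - 3)**2 = -((7 + 100) - 3)**2 = -(107 - 3)**2 = -1*104**2 = -1*10816 = -10816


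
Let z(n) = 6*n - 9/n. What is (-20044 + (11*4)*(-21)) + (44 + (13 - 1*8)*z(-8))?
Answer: -169267/8 ≈ -21158.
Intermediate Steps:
z(n) = -9/n + 6*n
(-20044 + (11*4)*(-21)) + (44 + (13 - 1*8)*z(-8)) = (-20044 + (11*4)*(-21)) + (44 + (13 - 1*8)*(-9/(-8) + 6*(-8))) = (-20044 + 44*(-21)) + (44 + (13 - 8)*(-9*(-1/8) - 48)) = (-20044 - 924) + (44 + 5*(9/8 - 48)) = -20968 + (44 + 5*(-375/8)) = -20968 + (44 - 1875/8) = -20968 - 1523/8 = -169267/8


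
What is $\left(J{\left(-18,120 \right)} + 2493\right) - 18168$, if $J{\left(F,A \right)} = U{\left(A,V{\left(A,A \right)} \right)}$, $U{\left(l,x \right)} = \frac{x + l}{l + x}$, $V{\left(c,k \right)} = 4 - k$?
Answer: $-15674$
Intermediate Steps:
$U{\left(l,x \right)} = 1$ ($U{\left(l,x \right)} = \frac{l + x}{l + x} = 1$)
$J{\left(F,A \right)} = 1$
$\left(J{\left(-18,120 \right)} + 2493\right) - 18168 = \left(1 + 2493\right) - 18168 = 2494 - 18168 = -15674$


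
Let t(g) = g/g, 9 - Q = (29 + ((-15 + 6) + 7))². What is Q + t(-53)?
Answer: -719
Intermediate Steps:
Q = -720 (Q = 9 - (29 + ((-15 + 6) + 7))² = 9 - (29 + (-9 + 7))² = 9 - (29 - 2)² = 9 - 1*27² = 9 - 1*729 = 9 - 729 = -720)
t(g) = 1
Q + t(-53) = -720 + 1 = -719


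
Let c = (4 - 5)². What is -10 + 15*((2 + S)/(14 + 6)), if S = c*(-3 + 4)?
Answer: -31/4 ≈ -7.7500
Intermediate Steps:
c = 1 (c = (-1)² = 1)
S = 1 (S = 1*(-3 + 4) = 1*1 = 1)
-10 + 15*((2 + S)/(14 + 6)) = -10 + 15*((2 + 1)/(14 + 6)) = -10 + 15*(3/20) = -10 + 9/4 = -31/4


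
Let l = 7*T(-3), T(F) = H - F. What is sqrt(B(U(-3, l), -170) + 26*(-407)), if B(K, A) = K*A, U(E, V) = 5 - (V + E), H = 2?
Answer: 2*I*sqrt(1498) ≈ 77.408*I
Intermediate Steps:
T(F) = 2 - F
l = 35 (l = 7*(2 - 1*(-3)) = 7*(2 + 3) = 7*5 = 35)
U(E, V) = 5 - E - V (U(E, V) = 5 - (E + V) = 5 + (-E - V) = 5 - E - V)
B(K, A) = A*K
sqrt(B(U(-3, l), -170) + 26*(-407)) = sqrt(-170*(5 - 1*(-3) - 1*35) + 26*(-407)) = sqrt(-170*(5 + 3 - 35) - 10582) = sqrt(-170*(-27) - 10582) = sqrt(4590 - 10582) = sqrt(-5992) = 2*I*sqrt(1498)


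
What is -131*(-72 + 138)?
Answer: -8646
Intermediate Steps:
-131*(-72 + 138) = -131*66 = -8646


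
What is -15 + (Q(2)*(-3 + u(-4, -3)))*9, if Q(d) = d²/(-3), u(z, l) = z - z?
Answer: 21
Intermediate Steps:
u(z, l) = 0
Q(d) = -d²/3 (Q(d) = d²*(-⅓) = -d²/3)
-15 + (Q(2)*(-3 + u(-4, -3)))*9 = -15 + ((-⅓*2²)*(-3 + 0))*9 = -15 + (-⅓*4*(-3))*9 = -15 - 4/3*(-3)*9 = -15 + 4*9 = -15 + 36 = 21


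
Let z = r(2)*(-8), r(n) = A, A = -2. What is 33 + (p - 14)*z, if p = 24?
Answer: 193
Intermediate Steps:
r(n) = -2
z = 16 (z = -2*(-8) = 16)
33 + (p - 14)*z = 33 + (24 - 14)*16 = 33 + 10*16 = 33 + 160 = 193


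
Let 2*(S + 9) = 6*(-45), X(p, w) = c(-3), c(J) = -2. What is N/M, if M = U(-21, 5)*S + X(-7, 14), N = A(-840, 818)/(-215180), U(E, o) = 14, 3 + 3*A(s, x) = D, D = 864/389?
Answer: -101/168916730360 ≈ -5.9793e-10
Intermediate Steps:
D = 864/389 (D = 864*(1/389) = 864/389 ≈ 2.2211)
A(s, x) = -101/389 (A(s, x) = -1 + (⅓)*(864/389) = -1 + 288/389 = -101/389)
X(p, w) = -2
S = -144 (S = -9 + (6*(-45))/2 = -9 + (½)*(-270) = -9 - 135 = -144)
N = 101/83705020 (N = -101/389/(-215180) = -101/389*(-1/215180) = 101/83705020 ≈ 1.2066e-6)
M = -2018 (M = 14*(-144) - 2 = -2016 - 2 = -2018)
N/M = (101/83705020)/(-2018) = (101/83705020)*(-1/2018) = -101/168916730360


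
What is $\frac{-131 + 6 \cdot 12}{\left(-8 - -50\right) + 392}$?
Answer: $- \frac{59}{434} \approx -0.13594$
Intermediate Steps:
$\frac{-131 + 6 \cdot 12}{\left(-8 - -50\right) + 392} = \frac{-131 + 72}{\left(-8 + 50\right) + 392} = - \frac{59}{42 + 392} = - \frac{59}{434}$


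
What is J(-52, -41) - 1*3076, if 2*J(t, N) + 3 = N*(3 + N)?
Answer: -4597/2 ≈ -2298.5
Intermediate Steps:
J(t, N) = -3/2 + N*(3 + N)/2 (J(t, N) = -3/2 + (N*(3 + N))/2 = -3/2 + N*(3 + N)/2)
J(-52, -41) - 1*3076 = (-3/2 + (1/2)*(-41)**2 + (3/2)*(-41)) - 1*3076 = (-3/2 + (1/2)*1681 - 123/2) - 3076 = (-3/2 + 1681/2 - 123/2) - 3076 = 1555/2 - 3076 = -4597/2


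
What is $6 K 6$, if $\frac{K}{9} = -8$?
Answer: $-2592$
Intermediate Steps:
$K = -72$ ($K = 9 \left(-8\right) = -72$)
$6 K 6 = 6 \left(-72\right) 6 = \left(-432\right) 6 = -2592$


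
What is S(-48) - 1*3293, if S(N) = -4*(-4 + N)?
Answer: -3085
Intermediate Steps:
S(N) = 16 - 4*N
S(-48) - 1*3293 = (16 - 4*(-48)) - 1*3293 = (16 + 192) - 3293 = 208 - 3293 = -3085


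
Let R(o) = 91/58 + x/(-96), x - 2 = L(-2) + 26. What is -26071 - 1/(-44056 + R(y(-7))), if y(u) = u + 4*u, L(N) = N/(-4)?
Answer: -2131710303969/81765575 ≈ -26071.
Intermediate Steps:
L(N) = -N/4 (L(N) = N*(-¼) = -N/4)
x = 57/2 (x = 2 + (-¼*(-2) + 26) = 2 + (½ + 26) = 2 + 53/2 = 57/2 ≈ 28.500)
y(u) = 5*u
R(o) = 2361/1856 (R(o) = 91/58 + (57/2)/(-96) = 91*(1/58) + (57/2)*(-1/96) = 91/58 - 19/64 = 2361/1856)
-26071 - 1/(-44056 + R(y(-7))) = -26071 - 1/(-44056 + 2361/1856) = -26071 - 1/(-81765575/1856) = -26071 - 1*(-1856/81765575) = -26071 + 1856/81765575 = -2131710303969/81765575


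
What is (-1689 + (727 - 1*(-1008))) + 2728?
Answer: 2774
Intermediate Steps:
(-1689 + (727 - 1*(-1008))) + 2728 = (-1689 + (727 + 1008)) + 2728 = (-1689 + 1735) + 2728 = 46 + 2728 = 2774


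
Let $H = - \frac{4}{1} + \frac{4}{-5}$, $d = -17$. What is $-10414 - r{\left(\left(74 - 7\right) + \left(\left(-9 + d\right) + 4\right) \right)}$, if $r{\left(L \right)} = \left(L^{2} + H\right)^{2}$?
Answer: $- \frac{102290551}{25} \approx -4.0916 \cdot 10^{6}$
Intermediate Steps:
$H = - \frac{24}{5}$ ($H = \left(-4\right) 1 + 4 \left(- \frac{1}{5}\right) = -4 - \frac{4}{5} = - \frac{24}{5} \approx -4.8$)
$r{\left(L \right)} = \left(- \frac{24}{5} + L^{2}\right)^{2}$ ($r{\left(L \right)} = \left(L^{2} - \frac{24}{5}\right)^{2} = \left(- \frac{24}{5} + L^{2}\right)^{2}$)
$-10414 - r{\left(\left(74 - 7\right) + \left(\left(-9 + d\right) + 4\right) \right)} = -10414 - \frac{\left(-24 + 5 \left(\left(74 - 7\right) + \left(\left(-9 - 17\right) + 4\right)\right)^{2}\right)^{2}}{25} = -10414 - \frac{\left(-24 + 5 \left(67 + \left(-26 + 4\right)\right)^{2}\right)^{2}}{25} = -10414 - \frac{\left(-24 + 5 \left(67 - 22\right)^{2}\right)^{2}}{25} = -10414 - \frac{\left(-24 + 5 \cdot 45^{2}\right)^{2}}{25} = -10414 - \frac{\left(-24 + 5 \cdot 2025\right)^{2}}{25} = -10414 - \frac{\left(-24 + 10125\right)^{2}}{25} = -10414 - \frac{10101^{2}}{25} = -10414 - \frac{1}{25} \cdot 102030201 = -10414 - \frac{102030201}{25} = - \frac{102290551}{25}$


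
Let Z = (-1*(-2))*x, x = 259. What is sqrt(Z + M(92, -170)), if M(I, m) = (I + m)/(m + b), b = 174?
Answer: sqrt(1994)/2 ≈ 22.327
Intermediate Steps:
M(I, m) = (I + m)/(174 + m) (M(I, m) = (I + m)/(m + 174) = (I + m)/(174 + m))
Z = 518 (Z = -1*(-2)*259 = 2*259 = 518)
sqrt(Z + M(92, -170)) = sqrt(518 + (92 - 170)/(174 - 170)) = sqrt(518 - 78/4) = sqrt(518 + (1/4)*(-78)) = sqrt(518 - 39/2) = sqrt(997/2) = sqrt(1994)/2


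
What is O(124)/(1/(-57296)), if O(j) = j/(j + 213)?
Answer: -7104704/337 ≈ -21082.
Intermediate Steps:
O(j) = j/(213 + j)
O(124)/(1/(-57296)) = (124/(213 + 124))/(1/(-57296)) = (124/337)/(-1/57296) = (124*(1/337))*(-57296) = (124/337)*(-57296) = -7104704/337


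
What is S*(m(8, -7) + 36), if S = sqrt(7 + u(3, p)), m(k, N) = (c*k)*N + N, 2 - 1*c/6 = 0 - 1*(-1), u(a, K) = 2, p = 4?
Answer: -921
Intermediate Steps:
c = 6 (c = 12 - 6*(0 - 1*(-1)) = 12 - 6*(0 + 1) = 12 - 6*1 = 12 - 6 = 6)
m(k, N) = N + 6*N*k (m(k, N) = (6*k)*N + N = 6*N*k + N = N + 6*N*k)
S = 3 (S = sqrt(7 + 2) = sqrt(9) = 3)
S*(m(8, -7) + 36) = 3*(-7*(1 + 6*8) + 36) = 3*(-7*(1 + 48) + 36) = 3*(-7*49 + 36) = 3*(-343 + 36) = 3*(-307) = -921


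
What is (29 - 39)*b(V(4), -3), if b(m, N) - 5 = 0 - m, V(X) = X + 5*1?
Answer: 40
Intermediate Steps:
V(X) = 5 + X (V(X) = X + 5 = 5 + X)
b(m, N) = 5 - m (b(m, N) = 5 + (0 - m) = 5 - m)
(29 - 39)*b(V(4), -3) = (29 - 39)*(5 - (5 + 4)) = -10*(5 - 1*9) = -10*(5 - 9) = -10*(-4) = 40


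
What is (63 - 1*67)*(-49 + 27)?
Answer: 88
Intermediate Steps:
(63 - 1*67)*(-49 + 27) = (63 - 67)*(-22) = -4*(-22) = 88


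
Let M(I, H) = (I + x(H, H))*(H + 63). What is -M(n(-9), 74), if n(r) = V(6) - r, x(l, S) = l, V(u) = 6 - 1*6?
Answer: -11371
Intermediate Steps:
V(u) = 0 (V(u) = 6 - 6 = 0)
n(r) = -r (n(r) = 0 - r = -r)
M(I, H) = (63 + H)*(H + I) (M(I, H) = (I + H)*(H + 63) = (H + I)*(63 + H) = (63 + H)*(H + I))
-M(n(-9), 74) = -(74**2 + 63*74 + 63*(-1*(-9)) + 74*(-1*(-9))) = -(5476 + 4662 + 63*9 + 74*9) = -(5476 + 4662 + 567 + 666) = -1*11371 = -11371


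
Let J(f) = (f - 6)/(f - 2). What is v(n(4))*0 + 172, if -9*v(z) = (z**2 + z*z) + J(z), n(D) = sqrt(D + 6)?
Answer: 172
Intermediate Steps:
J(f) = (-6 + f)/(-2 + f)
n(D) = sqrt(6 + D)
v(z) = -2*z**2/9 - (-6 + z)/(9*(-2 + z)) (v(z) = -((z**2 + z*z) + (-6 + z)/(-2 + z))/9 = -((z**2 + z**2) + (-6 + z)/(-2 + z))/9 = -(2*z**2 + (-6 + z)/(-2 + z))/9 = -2*z**2/9 - (-6 + z)/(9*(-2 + z)))
v(n(4))*0 + 172 = ((6 - sqrt(6 + 4) + 2*(sqrt(6 + 4))**2*(2 - sqrt(6 + 4)))/(9*(-2 + sqrt(6 + 4))))*0 + 172 = ((6 - sqrt(10) + 2*(sqrt(10))**2*(2 - sqrt(10)))/(9*(-2 + sqrt(10))))*0 + 172 = ((6 - sqrt(10) + 2*10*(2 - sqrt(10)))/(9*(-2 + sqrt(10))))*0 + 172 = ((6 - sqrt(10) + (40 - 20*sqrt(10)))/(9*(-2 + sqrt(10))))*0 + 172 = ((46 - 21*sqrt(10))/(9*(-2 + sqrt(10))))*0 + 172 = 0 + 172 = 172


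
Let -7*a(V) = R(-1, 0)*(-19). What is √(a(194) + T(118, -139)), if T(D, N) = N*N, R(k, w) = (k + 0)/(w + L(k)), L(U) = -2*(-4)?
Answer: √15147398/28 ≈ 139.00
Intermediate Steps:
L(U) = 8
R(k, w) = k/(8 + w) (R(k, w) = (k + 0)/(w + 8) = k/(8 + w))
T(D, N) = N²
a(V) = -19/56 (a(V) = -(-1/(8 + 0))*(-19)/7 = -(-1/8)*(-19)/7 = -(-1*⅛)*(-19)/7 = -(-1)*(-19)/56 = -⅐*19/8 = -19/56)
√(a(194) + T(118, -139)) = √(-19/56 + (-139)²) = √(-19/56 + 19321) = √(1081957/56) = √15147398/28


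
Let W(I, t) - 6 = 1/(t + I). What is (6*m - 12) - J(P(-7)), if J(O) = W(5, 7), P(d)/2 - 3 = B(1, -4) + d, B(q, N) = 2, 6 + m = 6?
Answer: -217/12 ≈ -18.083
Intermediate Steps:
m = 0 (m = -6 + 6 = 0)
W(I, t) = 6 + 1/(I + t) (W(I, t) = 6 + 1/(t + I) = 6 + 1/(I + t))
P(d) = 10 + 2*d (P(d) = 6 + 2*(2 + d) = 6 + (4 + 2*d) = 10 + 2*d)
J(O) = 73/12 (J(O) = (1 + 6*5 + 6*7)/(5 + 7) = (1 + 30 + 42)/12 = (1/12)*73 = 73/12)
(6*m - 12) - J(P(-7)) = (6*0 - 12) - 1*73/12 = (0 - 12) - 73/12 = -12 - 73/12 = -217/12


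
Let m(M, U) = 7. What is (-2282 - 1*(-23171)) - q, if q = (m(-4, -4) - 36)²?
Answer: 20048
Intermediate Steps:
q = 841 (q = (7 - 36)² = (-29)² = 841)
(-2282 - 1*(-23171)) - q = (-2282 - 1*(-23171)) - 1*841 = (-2282 + 23171) - 841 = 20889 - 841 = 20048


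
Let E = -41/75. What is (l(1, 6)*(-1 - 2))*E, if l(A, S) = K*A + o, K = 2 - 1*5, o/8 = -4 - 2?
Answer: -2091/25 ≈ -83.640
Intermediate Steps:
E = -41/75 (E = -41*1/75 = -41/75 ≈ -0.54667)
o = -48 (o = 8*(-4 - 2) = 8*(-6) = -48)
K = -3 (K = 2 - 5 = -3)
l(A, S) = -48 - 3*A (l(A, S) = -3*A - 48 = -48 - 3*A)
(l(1, 6)*(-1 - 2))*E = ((-48 - 3*1)*(-1 - 2))*(-41/75) = ((-48 - 3)*(-3))*(-41/75) = -51*(-3)*(-41/75) = 153*(-41/75) = -2091/25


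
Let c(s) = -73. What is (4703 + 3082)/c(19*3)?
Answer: -7785/73 ≈ -106.64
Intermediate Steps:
(4703 + 3082)/c(19*3) = (4703 + 3082)/(-73) = 7785*(-1/73) = -7785/73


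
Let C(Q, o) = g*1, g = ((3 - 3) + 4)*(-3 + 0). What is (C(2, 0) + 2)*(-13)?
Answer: 130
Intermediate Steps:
g = -12 (g = (0 + 4)*(-3) = 4*(-3) = -12)
C(Q, o) = -12 (C(Q, o) = -12*1 = -12)
(C(2, 0) + 2)*(-13) = (-12 + 2)*(-13) = -10*(-13) = 130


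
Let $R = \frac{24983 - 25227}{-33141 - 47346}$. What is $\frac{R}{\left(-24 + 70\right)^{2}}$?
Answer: $\frac{61}{42577623} \approx 1.4327 \cdot 10^{-6}$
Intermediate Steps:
$R = \frac{244}{80487}$ ($R = - \frac{244}{-80487} = \left(-244\right) \left(- \frac{1}{80487}\right) = \frac{244}{80487} \approx 0.0030315$)
$\frac{R}{\left(-24 + 70\right)^{2}} = \frac{244}{80487 \left(-24 + 70\right)^{2}} = \frac{244}{80487 \cdot 46^{2}} = \frac{244}{80487 \cdot 2116} = \frac{244}{80487} \cdot \frac{1}{2116} = \frac{61}{42577623}$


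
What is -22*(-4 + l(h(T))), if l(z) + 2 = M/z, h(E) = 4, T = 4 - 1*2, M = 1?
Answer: 253/2 ≈ 126.50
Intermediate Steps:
T = 2 (T = 4 - 2 = 2)
l(z) = -2 + 1/z
-22*(-4 + l(h(T))) = -22*(-4 + (-2 + 1/4)) = -22*(-4 + (-2 + ¼)) = -22*(-4 - 7/4) = -22*(-23/4) = 253/2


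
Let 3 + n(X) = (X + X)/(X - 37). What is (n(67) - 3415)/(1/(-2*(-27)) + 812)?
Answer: -921654/219245 ≈ -4.2038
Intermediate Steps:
n(X) = -3 + 2*X/(-37 + X) (n(X) = -3 + (X + X)/(X - 37) = -3 + (2*X)/(-37 + X) = -3 + 2*X/(-37 + X))
(n(67) - 3415)/(1/(-2*(-27)) + 812) = ((111 - 1*67)/(-37 + 67) - 3415)/(1/(-2*(-27)) + 812) = ((111 - 67)/30 - 3415)/(1/54 + 812) = ((1/30)*44 - 3415)/(1/54 + 812) = (22/15 - 3415)/(43849/54) = -51203/15*54/43849 = -921654/219245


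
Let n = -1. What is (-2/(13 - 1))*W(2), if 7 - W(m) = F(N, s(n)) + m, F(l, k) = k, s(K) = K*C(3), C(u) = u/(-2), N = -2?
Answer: -7/12 ≈ -0.58333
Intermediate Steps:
C(u) = -u/2 (C(u) = u*(-½) = -u/2)
s(K) = -3*K/2 (s(K) = K*(-½*3) = K*(-3/2) = -3*K/2)
W(m) = 11/2 - m (W(m) = 7 - (-3/2*(-1) + m) = 7 - (3/2 + m) = 7 + (-3/2 - m) = 11/2 - m)
(-2/(13 - 1))*W(2) = (-2/(13 - 1))*(11/2 - 1*2) = (-2/12)*(11/2 - 2) = ((1/12)*(-2))*(7/2) = -⅙*7/2 = -7/12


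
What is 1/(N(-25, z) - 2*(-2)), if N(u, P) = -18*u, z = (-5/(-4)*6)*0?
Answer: 1/454 ≈ 0.0022026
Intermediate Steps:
z = 0 (z = (-5*(-¼)*6)*0 = ((5/4)*6)*0 = (15/2)*0 = 0)
1/(N(-25, z) - 2*(-2)) = 1/(-18*(-25) - 2*(-2)) = 1/(450 + 4) = 1/454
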